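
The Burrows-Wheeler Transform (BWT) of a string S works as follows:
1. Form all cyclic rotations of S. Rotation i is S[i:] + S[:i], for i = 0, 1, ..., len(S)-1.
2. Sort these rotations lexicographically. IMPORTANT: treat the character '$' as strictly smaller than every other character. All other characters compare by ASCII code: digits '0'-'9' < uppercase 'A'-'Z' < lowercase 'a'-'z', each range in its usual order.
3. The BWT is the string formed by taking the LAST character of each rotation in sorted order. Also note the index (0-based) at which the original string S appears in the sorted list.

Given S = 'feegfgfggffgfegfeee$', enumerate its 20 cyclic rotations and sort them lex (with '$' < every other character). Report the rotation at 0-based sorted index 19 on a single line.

All 20 rotations (rotation i = S[i:]+S[:i]):
  rot[0] = feegfgfggffgfegfeee$
  rot[1] = eegfgfggffgfegfeee$f
  rot[2] = egfgfggffgfegfeee$fe
  rot[3] = gfgfggffgfegfeee$fee
  rot[4] = fgfggffgfegfeee$feeg
  rot[5] = gfggffgfegfeee$feegf
  rot[6] = fggffgfegfeee$feegfg
  rot[7] = ggffgfegfeee$feegfgf
  rot[8] = gffgfegfeee$feegfgfg
  rot[9] = ffgfegfeee$feegfgfgg
  rot[10] = fgfegfeee$feegfgfggf
  rot[11] = gfegfeee$feegfgfggff
  rot[12] = fegfeee$feegfgfggffg
  rot[13] = egfeee$feegfgfggffgf
  rot[14] = gfeee$feegfgfggffgfe
  rot[15] = feee$feegfgfggffgfeg
  rot[16] = eee$feegfgfggffgfegf
  rot[17] = ee$feegfgfggffgfegfe
  rot[18] = e$feegfgfggffgfegfee
  rot[19] = $feegfgfggffgfegfeee
Sorted (with $ < everything):
  sorted[0] = $feegfgfggffgfegfeee
  sorted[1] = e$feegfgfggffgfegfee
  sorted[2] = ee$feegfgfggffgfegfe
  sorted[3] = eee$feegfgfggffgfegf
  sorted[4] = eegfgfggffgfegfeee$f
  sorted[5] = egfeee$feegfgfggffgf
  sorted[6] = egfgfggffgfegfeee$fe
  sorted[7] = feee$feegfgfggffgfeg
  sorted[8] = feegfgfggffgfegfeee$
  sorted[9] = fegfeee$feegfgfggffg
  sorted[10] = ffgfegfeee$feegfgfgg
  sorted[11] = fgfegfeee$feegfgfggf
  sorted[12] = fgfggffgfegfeee$feeg
  sorted[13] = fggffgfegfeee$feegfg
  sorted[14] = gfeee$feegfgfggffgfe
  sorted[15] = gfegfeee$feegfgfggff
  sorted[16] = gffgfegfeee$feegfgfg
  sorted[17] = gfgfggffgfegfeee$fee
  sorted[18] = gfggffgfegfeee$feegf
  sorted[19] = ggffgfegfeee$feegfgf
sorted[19] = ggffgfegfeee$feegfgf

Answer: ggffgfegfeee$feegfgf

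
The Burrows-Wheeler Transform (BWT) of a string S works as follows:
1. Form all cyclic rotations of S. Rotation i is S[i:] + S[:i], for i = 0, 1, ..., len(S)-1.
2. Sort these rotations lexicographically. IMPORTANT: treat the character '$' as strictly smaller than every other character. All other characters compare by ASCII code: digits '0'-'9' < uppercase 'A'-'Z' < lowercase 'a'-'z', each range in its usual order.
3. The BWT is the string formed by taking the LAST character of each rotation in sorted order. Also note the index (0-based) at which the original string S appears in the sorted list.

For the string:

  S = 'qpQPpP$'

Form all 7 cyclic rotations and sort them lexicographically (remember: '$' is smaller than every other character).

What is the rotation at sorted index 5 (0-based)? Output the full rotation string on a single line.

All 7 rotations (rotation i = S[i:]+S[:i]):
  rot[0] = qpQPpP$
  rot[1] = pQPpP$q
  rot[2] = QPpP$qp
  rot[3] = PpP$qpQ
  rot[4] = pP$qpQP
  rot[5] = P$qpQPp
  rot[6] = $qpQPpP
Sorted (with $ < everything):
  sorted[0] = $qpQPpP
  sorted[1] = P$qpQPp
  sorted[2] = PpP$qpQ
  sorted[3] = QPpP$qp
  sorted[4] = pP$qpQP
  sorted[5] = pQPpP$q
  sorted[6] = qpQPpP$
sorted[5] = pQPpP$q

Answer: pQPpP$q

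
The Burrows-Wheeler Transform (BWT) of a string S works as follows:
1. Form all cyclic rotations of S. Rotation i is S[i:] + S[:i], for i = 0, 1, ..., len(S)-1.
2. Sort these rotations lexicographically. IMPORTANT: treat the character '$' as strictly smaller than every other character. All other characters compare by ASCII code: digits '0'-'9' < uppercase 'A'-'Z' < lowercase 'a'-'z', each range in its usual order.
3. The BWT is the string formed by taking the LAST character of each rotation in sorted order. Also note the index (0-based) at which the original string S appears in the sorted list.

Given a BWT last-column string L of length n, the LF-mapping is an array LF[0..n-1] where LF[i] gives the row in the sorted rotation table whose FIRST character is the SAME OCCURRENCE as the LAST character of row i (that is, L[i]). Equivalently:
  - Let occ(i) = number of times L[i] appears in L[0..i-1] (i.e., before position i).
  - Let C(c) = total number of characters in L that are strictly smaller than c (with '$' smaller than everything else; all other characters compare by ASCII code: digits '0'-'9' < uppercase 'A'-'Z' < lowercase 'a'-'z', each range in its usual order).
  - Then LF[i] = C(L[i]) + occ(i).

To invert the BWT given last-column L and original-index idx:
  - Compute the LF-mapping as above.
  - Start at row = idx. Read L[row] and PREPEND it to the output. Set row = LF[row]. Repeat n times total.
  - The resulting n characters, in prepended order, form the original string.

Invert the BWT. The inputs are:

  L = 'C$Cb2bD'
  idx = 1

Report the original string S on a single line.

LF mapping: 2 0 3 5 1 6 4
Walk LF starting at row 1, prepending L[row]:
  step 1: row=1, L[1]='$', prepend. Next row=LF[1]=0
  step 2: row=0, L[0]='C', prepend. Next row=LF[0]=2
  step 3: row=2, L[2]='C', prepend. Next row=LF[2]=3
  step 4: row=3, L[3]='b', prepend. Next row=LF[3]=5
  step 5: row=5, L[5]='b', prepend. Next row=LF[5]=6
  step 6: row=6, L[6]='D', prepend. Next row=LF[6]=4
  step 7: row=4, L[4]='2', prepend. Next row=LF[4]=1
Reversed output: 2DbbCC$

Answer: 2DbbCC$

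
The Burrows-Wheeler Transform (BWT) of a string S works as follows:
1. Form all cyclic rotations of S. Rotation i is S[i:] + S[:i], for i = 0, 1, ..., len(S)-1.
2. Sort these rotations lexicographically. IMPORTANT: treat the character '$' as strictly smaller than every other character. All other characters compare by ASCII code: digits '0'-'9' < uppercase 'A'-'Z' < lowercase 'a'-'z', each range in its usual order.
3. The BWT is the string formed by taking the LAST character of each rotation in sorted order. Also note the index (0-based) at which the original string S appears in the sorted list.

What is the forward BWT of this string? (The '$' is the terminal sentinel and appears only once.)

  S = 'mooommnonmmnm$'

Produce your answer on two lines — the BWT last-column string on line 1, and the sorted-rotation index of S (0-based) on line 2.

Answer: mnnomm$momonom
6

Derivation:
All 14 rotations (rotation i = S[i:]+S[:i]):
  rot[0] = mooommnonmmnm$
  rot[1] = ooommnonmmnm$m
  rot[2] = oommnonmmnm$mo
  rot[3] = ommnonmmnm$moo
  rot[4] = mmnonmmnm$mooo
  rot[5] = mnonmmnm$mooom
  rot[6] = nonmmnm$mooomm
  rot[7] = onmmnm$mooommn
  rot[8] = nmmnm$mooommno
  rot[9] = mmnm$mooommnon
  rot[10] = mnm$mooommnonm
  rot[11] = nm$mooommnonmm
  rot[12] = m$mooommnonmmn
  rot[13] = $mooommnonmmnm
Sorted (with $ < everything):
  sorted[0] = $mooommnonmmnm  (last char: 'm')
  sorted[1] = m$mooommnonmmn  (last char: 'n')
  sorted[2] = mmnm$mooommnon  (last char: 'n')
  sorted[3] = mmnonmmnm$mooo  (last char: 'o')
  sorted[4] = mnm$mooommnonm  (last char: 'm')
  sorted[5] = mnonmmnm$mooom  (last char: 'm')
  sorted[6] = mooommnonmmnm$  (last char: '$')
  sorted[7] = nm$mooommnonmm  (last char: 'm')
  sorted[8] = nmmnm$mooommno  (last char: 'o')
  sorted[9] = nonmmnm$mooomm  (last char: 'm')
  sorted[10] = ommnonmmnm$moo  (last char: 'o')
  sorted[11] = onmmnm$mooommn  (last char: 'n')
  sorted[12] = oommnonmmnm$mo  (last char: 'o')
  sorted[13] = ooommnonmmnm$m  (last char: 'm')
Last column: mnnomm$momonom
Original string S is at sorted index 6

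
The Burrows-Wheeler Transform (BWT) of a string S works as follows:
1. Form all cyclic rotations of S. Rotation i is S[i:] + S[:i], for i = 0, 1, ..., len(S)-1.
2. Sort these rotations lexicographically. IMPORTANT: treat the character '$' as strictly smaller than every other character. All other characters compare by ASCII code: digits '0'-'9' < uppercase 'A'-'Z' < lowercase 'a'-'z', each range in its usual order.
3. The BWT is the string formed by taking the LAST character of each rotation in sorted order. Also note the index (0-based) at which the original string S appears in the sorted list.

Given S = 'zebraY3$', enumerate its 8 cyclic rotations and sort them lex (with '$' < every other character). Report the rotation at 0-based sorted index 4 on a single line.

All 8 rotations (rotation i = S[i:]+S[:i]):
  rot[0] = zebraY3$
  rot[1] = ebraY3$z
  rot[2] = braY3$ze
  rot[3] = raY3$zeb
  rot[4] = aY3$zebr
  rot[5] = Y3$zebra
  rot[6] = 3$zebraY
  rot[7] = $zebraY3
Sorted (with $ < everything):
  sorted[0] = $zebraY3
  sorted[1] = 3$zebraY
  sorted[2] = Y3$zebra
  sorted[3] = aY3$zebr
  sorted[4] = braY3$ze
  sorted[5] = ebraY3$z
  sorted[6] = raY3$zeb
  sorted[7] = zebraY3$
sorted[4] = braY3$ze

Answer: braY3$ze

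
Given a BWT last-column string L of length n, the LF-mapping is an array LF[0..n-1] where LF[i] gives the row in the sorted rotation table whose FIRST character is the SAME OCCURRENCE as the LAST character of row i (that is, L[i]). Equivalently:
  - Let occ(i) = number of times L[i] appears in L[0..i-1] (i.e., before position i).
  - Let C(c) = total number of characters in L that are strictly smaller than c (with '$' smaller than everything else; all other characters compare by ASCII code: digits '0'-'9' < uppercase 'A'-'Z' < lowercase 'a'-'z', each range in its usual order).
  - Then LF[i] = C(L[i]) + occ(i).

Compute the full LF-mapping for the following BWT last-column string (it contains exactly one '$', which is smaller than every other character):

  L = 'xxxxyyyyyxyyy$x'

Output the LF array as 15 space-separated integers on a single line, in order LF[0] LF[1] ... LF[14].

Answer: 1 2 3 4 7 8 9 10 11 5 12 13 14 0 6

Derivation:
Char counts: '$':1, 'x':6, 'y':8
C (first-col start): C('$')=0, C('x')=1, C('y')=7
L[0]='x': occ=0, LF[0]=C('x')+0=1+0=1
L[1]='x': occ=1, LF[1]=C('x')+1=1+1=2
L[2]='x': occ=2, LF[2]=C('x')+2=1+2=3
L[3]='x': occ=3, LF[3]=C('x')+3=1+3=4
L[4]='y': occ=0, LF[4]=C('y')+0=7+0=7
L[5]='y': occ=1, LF[5]=C('y')+1=7+1=8
L[6]='y': occ=2, LF[6]=C('y')+2=7+2=9
L[7]='y': occ=3, LF[7]=C('y')+3=7+3=10
L[8]='y': occ=4, LF[8]=C('y')+4=7+4=11
L[9]='x': occ=4, LF[9]=C('x')+4=1+4=5
L[10]='y': occ=5, LF[10]=C('y')+5=7+5=12
L[11]='y': occ=6, LF[11]=C('y')+6=7+6=13
L[12]='y': occ=7, LF[12]=C('y')+7=7+7=14
L[13]='$': occ=0, LF[13]=C('$')+0=0+0=0
L[14]='x': occ=5, LF[14]=C('x')+5=1+5=6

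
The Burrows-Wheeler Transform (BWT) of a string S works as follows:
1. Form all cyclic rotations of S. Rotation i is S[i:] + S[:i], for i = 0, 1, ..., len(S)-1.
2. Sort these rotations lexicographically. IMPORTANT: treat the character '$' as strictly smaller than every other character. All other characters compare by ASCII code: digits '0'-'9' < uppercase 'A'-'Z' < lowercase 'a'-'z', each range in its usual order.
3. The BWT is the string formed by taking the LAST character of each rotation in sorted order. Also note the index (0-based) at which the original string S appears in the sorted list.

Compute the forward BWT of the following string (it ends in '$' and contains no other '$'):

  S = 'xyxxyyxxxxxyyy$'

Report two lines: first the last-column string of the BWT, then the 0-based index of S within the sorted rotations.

Answer: yyxxyx$xxyyxyxx
6

Derivation:
All 15 rotations (rotation i = S[i:]+S[:i]):
  rot[0] = xyxxyyxxxxxyyy$
  rot[1] = yxxyyxxxxxyyy$x
  rot[2] = xxyyxxxxxyyy$xy
  rot[3] = xyyxxxxxyyy$xyx
  rot[4] = yyxxxxxyyy$xyxx
  rot[5] = yxxxxxyyy$xyxxy
  rot[6] = xxxxxyyy$xyxxyy
  rot[7] = xxxxyyy$xyxxyyx
  rot[8] = xxxyyy$xyxxyyxx
  rot[9] = xxyyy$xyxxyyxxx
  rot[10] = xyyy$xyxxyyxxxx
  rot[11] = yyy$xyxxyyxxxxx
  rot[12] = yy$xyxxyyxxxxxy
  rot[13] = y$xyxxyyxxxxxyy
  rot[14] = $xyxxyyxxxxxyyy
Sorted (with $ < everything):
  sorted[0] = $xyxxyyxxxxxyyy  (last char: 'y')
  sorted[1] = xxxxxyyy$xyxxyy  (last char: 'y')
  sorted[2] = xxxxyyy$xyxxyyx  (last char: 'x')
  sorted[3] = xxxyyy$xyxxyyxx  (last char: 'x')
  sorted[4] = xxyyxxxxxyyy$xy  (last char: 'y')
  sorted[5] = xxyyy$xyxxyyxxx  (last char: 'x')
  sorted[6] = xyxxyyxxxxxyyy$  (last char: '$')
  sorted[7] = xyyxxxxxyyy$xyx  (last char: 'x')
  sorted[8] = xyyy$xyxxyyxxxx  (last char: 'x')
  sorted[9] = y$xyxxyyxxxxxyy  (last char: 'y')
  sorted[10] = yxxxxxyyy$xyxxy  (last char: 'y')
  sorted[11] = yxxyyxxxxxyyy$x  (last char: 'x')
  sorted[12] = yy$xyxxyyxxxxxy  (last char: 'y')
  sorted[13] = yyxxxxxyyy$xyxx  (last char: 'x')
  sorted[14] = yyy$xyxxyyxxxxx  (last char: 'x')
Last column: yyxxyx$xxyyxyxx
Original string S is at sorted index 6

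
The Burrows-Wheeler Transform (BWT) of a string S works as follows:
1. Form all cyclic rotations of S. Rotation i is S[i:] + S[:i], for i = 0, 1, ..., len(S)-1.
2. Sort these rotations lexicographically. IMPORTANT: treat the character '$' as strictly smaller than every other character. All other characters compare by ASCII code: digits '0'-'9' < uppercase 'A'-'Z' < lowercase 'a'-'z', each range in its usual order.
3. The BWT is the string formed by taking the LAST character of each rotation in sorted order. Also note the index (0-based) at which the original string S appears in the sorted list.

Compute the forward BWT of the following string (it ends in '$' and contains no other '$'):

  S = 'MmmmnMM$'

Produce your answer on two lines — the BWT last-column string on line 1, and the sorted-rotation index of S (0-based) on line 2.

Answer: MMn$Mmmm
3

Derivation:
All 8 rotations (rotation i = S[i:]+S[:i]):
  rot[0] = MmmmnMM$
  rot[1] = mmmnMM$M
  rot[2] = mmnMM$Mm
  rot[3] = mnMM$Mmm
  rot[4] = nMM$Mmmm
  rot[5] = MM$Mmmmn
  rot[6] = M$MmmmnM
  rot[7] = $MmmmnMM
Sorted (with $ < everything):
  sorted[0] = $MmmmnMM  (last char: 'M')
  sorted[1] = M$MmmmnM  (last char: 'M')
  sorted[2] = MM$Mmmmn  (last char: 'n')
  sorted[3] = MmmmnMM$  (last char: '$')
  sorted[4] = mmmnMM$M  (last char: 'M')
  sorted[5] = mmnMM$Mm  (last char: 'm')
  sorted[6] = mnMM$Mmm  (last char: 'm')
  sorted[7] = nMM$Mmmm  (last char: 'm')
Last column: MMn$Mmmm
Original string S is at sorted index 3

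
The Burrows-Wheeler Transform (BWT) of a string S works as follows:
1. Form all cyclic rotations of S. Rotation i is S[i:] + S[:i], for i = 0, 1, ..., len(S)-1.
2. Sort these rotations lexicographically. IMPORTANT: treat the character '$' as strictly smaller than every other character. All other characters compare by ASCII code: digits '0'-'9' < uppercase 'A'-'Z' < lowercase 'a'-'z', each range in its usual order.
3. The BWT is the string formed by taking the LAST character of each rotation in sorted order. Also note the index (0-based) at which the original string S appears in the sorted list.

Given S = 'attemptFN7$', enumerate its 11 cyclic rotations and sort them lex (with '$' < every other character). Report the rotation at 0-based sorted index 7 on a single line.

All 11 rotations (rotation i = S[i:]+S[:i]):
  rot[0] = attemptFN7$
  rot[1] = ttemptFN7$a
  rot[2] = temptFN7$at
  rot[3] = emptFN7$att
  rot[4] = mptFN7$atte
  rot[5] = ptFN7$attem
  rot[6] = tFN7$attemp
  rot[7] = FN7$attempt
  rot[8] = N7$attemptF
  rot[9] = 7$attemptFN
  rot[10] = $attemptFN7
Sorted (with $ < everything):
  sorted[0] = $attemptFN7
  sorted[1] = 7$attemptFN
  sorted[2] = FN7$attempt
  sorted[3] = N7$attemptF
  sorted[4] = attemptFN7$
  sorted[5] = emptFN7$att
  sorted[6] = mptFN7$atte
  sorted[7] = ptFN7$attem
  sorted[8] = tFN7$attemp
  sorted[9] = temptFN7$at
  sorted[10] = ttemptFN7$a
sorted[7] = ptFN7$attem

Answer: ptFN7$attem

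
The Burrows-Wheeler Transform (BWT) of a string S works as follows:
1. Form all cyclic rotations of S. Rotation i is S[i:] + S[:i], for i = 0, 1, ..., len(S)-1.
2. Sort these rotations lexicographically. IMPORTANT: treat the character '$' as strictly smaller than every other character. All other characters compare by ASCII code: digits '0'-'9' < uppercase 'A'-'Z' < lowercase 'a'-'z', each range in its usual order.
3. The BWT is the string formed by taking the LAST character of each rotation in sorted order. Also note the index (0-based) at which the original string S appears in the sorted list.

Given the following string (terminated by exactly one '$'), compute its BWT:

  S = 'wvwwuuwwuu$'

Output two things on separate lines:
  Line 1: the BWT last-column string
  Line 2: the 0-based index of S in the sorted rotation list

All 11 rotations (rotation i = S[i:]+S[:i]):
  rot[0] = wvwwuuwwuu$
  rot[1] = vwwuuwwuu$w
  rot[2] = wwuuwwuu$wv
  rot[3] = wuuwwuu$wvw
  rot[4] = uuwwuu$wvww
  rot[5] = uwwuu$wvwwu
  rot[6] = wwuu$wvwwuu
  rot[7] = wuu$wvwwuuw
  rot[8] = uu$wvwwuuww
  rot[9] = u$wvwwuuwwu
  rot[10] = $wvwwuuwwuu
Sorted (with $ < everything):
  sorted[0] = $wvwwuuwwuu  (last char: 'u')
  sorted[1] = u$wvwwuuwwu  (last char: 'u')
  sorted[2] = uu$wvwwuuww  (last char: 'w')
  sorted[3] = uuwwuu$wvww  (last char: 'w')
  sorted[4] = uwwuu$wvwwu  (last char: 'u')
  sorted[5] = vwwuuwwuu$w  (last char: 'w')
  sorted[6] = wuu$wvwwuuw  (last char: 'w')
  sorted[7] = wuuwwuu$wvw  (last char: 'w')
  sorted[8] = wvwwuuwwuu$  (last char: '$')
  sorted[9] = wwuu$wvwwuu  (last char: 'u')
  sorted[10] = wwuuwwuu$wv  (last char: 'v')
Last column: uuwwuwww$uv
Original string S is at sorted index 8

Answer: uuwwuwww$uv
8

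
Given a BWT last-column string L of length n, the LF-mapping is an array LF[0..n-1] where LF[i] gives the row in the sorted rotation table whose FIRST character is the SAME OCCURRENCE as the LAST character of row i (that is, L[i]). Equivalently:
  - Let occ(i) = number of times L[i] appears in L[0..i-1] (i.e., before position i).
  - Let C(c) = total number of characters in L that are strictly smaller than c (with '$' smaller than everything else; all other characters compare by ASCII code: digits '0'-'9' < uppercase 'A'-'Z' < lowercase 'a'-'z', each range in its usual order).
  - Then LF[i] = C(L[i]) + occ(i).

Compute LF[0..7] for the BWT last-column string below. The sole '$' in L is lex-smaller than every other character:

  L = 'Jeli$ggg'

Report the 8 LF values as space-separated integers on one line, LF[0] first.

Char counts: '$':1, 'J':1, 'e':1, 'g':3, 'i':1, 'l':1
C (first-col start): C('$')=0, C('J')=1, C('e')=2, C('g')=3, C('i')=6, C('l')=7
L[0]='J': occ=0, LF[0]=C('J')+0=1+0=1
L[1]='e': occ=0, LF[1]=C('e')+0=2+0=2
L[2]='l': occ=0, LF[2]=C('l')+0=7+0=7
L[3]='i': occ=0, LF[3]=C('i')+0=6+0=6
L[4]='$': occ=0, LF[4]=C('$')+0=0+0=0
L[5]='g': occ=0, LF[5]=C('g')+0=3+0=3
L[6]='g': occ=1, LF[6]=C('g')+1=3+1=4
L[7]='g': occ=2, LF[7]=C('g')+2=3+2=5

Answer: 1 2 7 6 0 3 4 5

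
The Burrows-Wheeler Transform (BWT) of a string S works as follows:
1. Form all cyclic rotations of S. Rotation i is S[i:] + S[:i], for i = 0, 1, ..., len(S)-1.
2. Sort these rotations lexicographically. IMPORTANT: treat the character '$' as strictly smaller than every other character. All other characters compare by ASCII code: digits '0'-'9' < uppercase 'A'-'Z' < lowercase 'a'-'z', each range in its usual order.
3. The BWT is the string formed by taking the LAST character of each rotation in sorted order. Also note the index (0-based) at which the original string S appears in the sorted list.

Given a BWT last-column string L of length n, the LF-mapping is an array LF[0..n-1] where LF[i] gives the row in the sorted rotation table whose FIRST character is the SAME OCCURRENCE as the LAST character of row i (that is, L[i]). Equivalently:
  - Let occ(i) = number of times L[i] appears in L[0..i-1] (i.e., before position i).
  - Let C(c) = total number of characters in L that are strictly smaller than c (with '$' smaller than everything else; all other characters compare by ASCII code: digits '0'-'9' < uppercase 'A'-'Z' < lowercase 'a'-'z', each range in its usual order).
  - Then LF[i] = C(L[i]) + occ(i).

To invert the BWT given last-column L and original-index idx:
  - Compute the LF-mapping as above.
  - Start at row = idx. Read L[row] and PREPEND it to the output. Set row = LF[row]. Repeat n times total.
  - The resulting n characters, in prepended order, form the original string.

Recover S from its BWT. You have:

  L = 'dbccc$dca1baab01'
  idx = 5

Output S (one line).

LF mapping: 14 7 10 11 12 0 15 13 4 2 8 5 6 9 1 3
Walk LF starting at row 5, prepending L[row]:
  step 1: row=5, L[5]='$', prepend. Next row=LF[5]=0
  step 2: row=0, L[0]='d', prepend. Next row=LF[0]=14
  step 3: row=14, L[14]='0', prepend. Next row=LF[14]=1
  step 4: row=1, L[1]='b', prepend. Next row=LF[1]=7
  step 5: row=7, L[7]='c', prepend. Next row=LF[7]=13
  step 6: row=13, L[13]='b', prepend. Next row=LF[13]=9
  step 7: row=9, L[9]='1', prepend. Next row=LF[9]=2
  step 8: row=2, L[2]='c', prepend. Next row=LF[2]=10
  step 9: row=10, L[10]='b', prepend. Next row=LF[10]=8
  step 10: row=8, L[8]='a', prepend. Next row=LF[8]=4
  step 11: row=4, L[4]='c', prepend. Next row=LF[4]=12
  step 12: row=12, L[12]='a', prepend. Next row=LF[12]=6
  step 13: row=6, L[6]='d', prepend. Next row=LF[6]=15
  step 14: row=15, L[15]='1', prepend. Next row=LF[15]=3
  step 15: row=3, L[3]='c', prepend. Next row=LF[3]=11
  step 16: row=11, L[11]='a', prepend. Next row=LF[11]=5
Reversed output: ac1dacabc1bcb0d$

Answer: ac1dacabc1bcb0d$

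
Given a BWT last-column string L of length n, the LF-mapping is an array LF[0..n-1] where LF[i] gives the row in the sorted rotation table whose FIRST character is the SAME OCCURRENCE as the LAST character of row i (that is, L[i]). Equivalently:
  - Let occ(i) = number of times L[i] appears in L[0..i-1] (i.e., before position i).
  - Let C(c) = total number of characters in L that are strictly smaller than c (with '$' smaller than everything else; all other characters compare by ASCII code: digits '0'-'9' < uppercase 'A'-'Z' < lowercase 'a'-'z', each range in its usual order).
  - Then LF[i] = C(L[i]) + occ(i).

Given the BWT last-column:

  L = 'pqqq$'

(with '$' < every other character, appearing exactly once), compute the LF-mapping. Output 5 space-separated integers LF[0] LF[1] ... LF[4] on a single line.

Char counts: '$':1, 'p':1, 'q':3
C (first-col start): C('$')=0, C('p')=1, C('q')=2
L[0]='p': occ=0, LF[0]=C('p')+0=1+0=1
L[1]='q': occ=0, LF[1]=C('q')+0=2+0=2
L[2]='q': occ=1, LF[2]=C('q')+1=2+1=3
L[3]='q': occ=2, LF[3]=C('q')+2=2+2=4
L[4]='$': occ=0, LF[4]=C('$')+0=0+0=0

Answer: 1 2 3 4 0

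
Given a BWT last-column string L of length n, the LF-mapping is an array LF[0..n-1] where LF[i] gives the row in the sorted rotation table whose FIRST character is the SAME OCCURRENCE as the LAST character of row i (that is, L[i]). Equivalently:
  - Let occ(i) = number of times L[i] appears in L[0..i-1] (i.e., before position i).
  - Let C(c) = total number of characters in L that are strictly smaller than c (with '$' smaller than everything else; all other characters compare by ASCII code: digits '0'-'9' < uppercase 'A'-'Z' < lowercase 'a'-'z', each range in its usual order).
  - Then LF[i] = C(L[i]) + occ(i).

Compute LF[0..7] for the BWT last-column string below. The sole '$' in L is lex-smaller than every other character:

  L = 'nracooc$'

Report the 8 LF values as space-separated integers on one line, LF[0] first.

Answer: 4 7 1 2 5 6 3 0

Derivation:
Char counts: '$':1, 'a':1, 'c':2, 'n':1, 'o':2, 'r':1
C (first-col start): C('$')=0, C('a')=1, C('c')=2, C('n')=4, C('o')=5, C('r')=7
L[0]='n': occ=0, LF[0]=C('n')+0=4+0=4
L[1]='r': occ=0, LF[1]=C('r')+0=7+0=7
L[2]='a': occ=0, LF[2]=C('a')+0=1+0=1
L[3]='c': occ=0, LF[3]=C('c')+0=2+0=2
L[4]='o': occ=0, LF[4]=C('o')+0=5+0=5
L[5]='o': occ=1, LF[5]=C('o')+1=5+1=6
L[6]='c': occ=1, LF[6]=C('c')+1=2+1=3
L[7]='$': occ=0, LF[7]=C('$')+0=0+0=0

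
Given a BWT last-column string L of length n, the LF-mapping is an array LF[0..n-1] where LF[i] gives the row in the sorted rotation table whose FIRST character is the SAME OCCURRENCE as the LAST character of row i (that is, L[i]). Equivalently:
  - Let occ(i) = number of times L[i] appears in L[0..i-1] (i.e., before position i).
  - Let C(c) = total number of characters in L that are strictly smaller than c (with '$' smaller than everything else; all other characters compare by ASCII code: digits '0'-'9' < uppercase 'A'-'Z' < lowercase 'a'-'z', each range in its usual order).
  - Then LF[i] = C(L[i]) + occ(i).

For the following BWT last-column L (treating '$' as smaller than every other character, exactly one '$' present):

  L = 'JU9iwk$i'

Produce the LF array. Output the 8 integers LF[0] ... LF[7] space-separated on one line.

Answer: 2 3 1 4 7 6 0 5

Derivation:
Char counts: '$':1, '9':1, 'J':1, 'U':1, 'i':2, 'k':1, 'w':1
C (first-col start): C('$')=0, C('9')=1, C('J')=2, C('U')=3, C('i')=4, C('k')=6, C('w')=7
L[0]='J': occ=0, LF[0]=C('J')+0=2+0=2
L[1]='U': occ=0, LF[1]=C('U')+0=3+0=3
L[2]='9': occ=0, LF[2]=C('9')+0=1+0=1
L[3]='i': occ=0, LF[3]=C('i')+0=4+0=4
L[4]='w': occ=0, LF[4]=C('w')+0=7+0=7
L[5]='k': occ=0, LF[5]=C('k')+0=6+0=6
L[6]='$': occ=0, LF[6]=C('$')+0=0+0=0
L[7]='i': occ=1, LF[7]=C('i')+1=4+1=5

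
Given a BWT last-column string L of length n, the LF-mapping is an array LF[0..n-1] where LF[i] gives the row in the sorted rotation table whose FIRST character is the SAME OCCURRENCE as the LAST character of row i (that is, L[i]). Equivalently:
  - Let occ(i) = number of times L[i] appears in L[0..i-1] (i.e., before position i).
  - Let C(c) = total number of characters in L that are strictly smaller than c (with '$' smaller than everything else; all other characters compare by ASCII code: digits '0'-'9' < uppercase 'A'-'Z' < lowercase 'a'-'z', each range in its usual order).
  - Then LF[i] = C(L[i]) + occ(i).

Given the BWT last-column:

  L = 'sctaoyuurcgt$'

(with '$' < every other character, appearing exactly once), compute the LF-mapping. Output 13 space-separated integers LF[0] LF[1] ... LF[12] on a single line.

Char counts: '$':1, 'a':1, 'c':2, 'g':1, 'o':1, 'r':1, 's':1, 't':2, 'u':2, 'y':1
C (first-col start): C('$')=0, C('a')=1, C('c')=2, C('g')=4, C('o')=5, C('r')=6, C('s')=7, C('t')=8, C('u')=10, C('y')=12
L[0]='s': occ=0, LF[0]=C('s')+0=7+0=7
L[1]='c': occ=0, LF[1]=C('c')+0=2+0=2
L[2]='t': occ=0, LF[2]=C('t')+0=8+0=8
L[3]='a': occ=0, LF[3]=C('a')+0=1+0=1
L[4]='o': occ=0, LF[4]=C('o')+0=5+0=5
L[5]='y': occ=0, LF[5]=C('y')+0=12+0=12
L[6]='u': occ=0, LF[6]=C('u')+0=10+0=10
L[7]='u': occ=1, LF[7]=C('u')+1=10+1=11
L[8]='r': occ=0, LF[8]=C('r')+0=6+0=6
L[9]='c': occ=1, LF[9]=C('c')+1=2+1=3
L[10]='g': occ=0, LF[10]=C('g')+0=4+0=4
L[11]='t': occ=1, LF[11]=C('t')+1=8+1=9
L[12]='$': occ=0, LF[12]=C('$')+0=0+0=0

Answer: 7 2 8 1 5 12 10 11 6 3 4 9 0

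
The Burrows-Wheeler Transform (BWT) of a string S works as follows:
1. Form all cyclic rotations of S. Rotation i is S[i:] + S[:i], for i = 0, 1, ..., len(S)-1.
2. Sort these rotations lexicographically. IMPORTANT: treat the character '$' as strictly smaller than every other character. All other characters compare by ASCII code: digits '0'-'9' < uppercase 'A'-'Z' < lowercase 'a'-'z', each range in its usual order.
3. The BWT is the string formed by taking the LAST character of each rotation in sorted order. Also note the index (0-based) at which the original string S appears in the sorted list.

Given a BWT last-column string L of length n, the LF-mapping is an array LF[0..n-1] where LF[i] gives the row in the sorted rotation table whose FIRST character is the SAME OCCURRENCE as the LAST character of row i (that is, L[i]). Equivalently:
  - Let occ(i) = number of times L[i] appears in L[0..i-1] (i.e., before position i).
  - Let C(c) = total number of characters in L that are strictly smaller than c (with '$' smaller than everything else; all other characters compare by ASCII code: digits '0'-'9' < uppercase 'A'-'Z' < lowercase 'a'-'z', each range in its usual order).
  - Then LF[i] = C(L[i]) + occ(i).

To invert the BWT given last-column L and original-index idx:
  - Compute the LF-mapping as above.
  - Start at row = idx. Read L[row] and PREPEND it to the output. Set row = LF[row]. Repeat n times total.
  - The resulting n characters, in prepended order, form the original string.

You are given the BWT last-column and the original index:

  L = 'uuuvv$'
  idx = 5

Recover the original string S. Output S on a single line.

LF mapping: 1 2 3 4 5 0
Walk LF starting at row 5, prepending L[row]:
  step 1: row=5, L[5]='$', prepend. Next row=LF[5]=0
  step 2: row=0, L[0]='u', prepend. Next row=LF[0]=1
  step 3: row=1, L[1]='u', prepend. Next row=LF[1]=2
  step 4: row=2, L[2]='u', prepend. Next row=LF[2]=3
  step 5: row=3, L[3]='v', prepend. Next row=LF[3]=4
  step 6: row=4, L[4]='v', prepend. Next row=LF[4]=5
Reversed output: vvuuu$

Answer: vvuuu$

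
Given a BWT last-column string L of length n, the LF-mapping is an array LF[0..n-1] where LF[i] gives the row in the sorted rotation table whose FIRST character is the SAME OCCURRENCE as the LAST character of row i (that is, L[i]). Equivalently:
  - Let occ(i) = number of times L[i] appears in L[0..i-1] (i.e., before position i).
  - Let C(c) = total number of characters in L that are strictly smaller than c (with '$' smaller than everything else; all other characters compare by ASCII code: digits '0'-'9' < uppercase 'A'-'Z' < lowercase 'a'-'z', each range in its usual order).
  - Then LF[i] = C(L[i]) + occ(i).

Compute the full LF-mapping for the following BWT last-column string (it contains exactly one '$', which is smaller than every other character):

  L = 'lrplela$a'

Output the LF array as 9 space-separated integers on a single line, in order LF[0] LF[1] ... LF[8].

Char counts: '$':1, 'a':2, 'e':1, 'l':3, 'p':1, 'r':1
C (first-col start): C('$')=0, C('a')=1, C('e')=3, C('l')=4, C('p')=7, C('r')=8
L[0]='l': occ=0, LF[0]=C('l')+0=4+0=4
L[1]='r': occ=0, LF[1]=C('r')+0=8+0=8
L[2]='p': occ=0, LF[2]=C('p')+0=7+0=7
L[3]='l': occ=1, LF[3]=C('l')+1=4+1=5
L[4]='e': occ=0, LF[4]=C('e')+0=3+0=3
L[5]='l': occ=2, LF[5]=C('l')+2=4+2=6
L[6]='a': occ=0, LF[6]=C('a')+0=1+0=1
L[7]='$': occ=0, LF[7]=C('$')+0=0+0=0
L[8]='a': occ=1, LF[8]=C('a')+1=1+1=2

Answer: 4 8 7 5 3 6 1 0 2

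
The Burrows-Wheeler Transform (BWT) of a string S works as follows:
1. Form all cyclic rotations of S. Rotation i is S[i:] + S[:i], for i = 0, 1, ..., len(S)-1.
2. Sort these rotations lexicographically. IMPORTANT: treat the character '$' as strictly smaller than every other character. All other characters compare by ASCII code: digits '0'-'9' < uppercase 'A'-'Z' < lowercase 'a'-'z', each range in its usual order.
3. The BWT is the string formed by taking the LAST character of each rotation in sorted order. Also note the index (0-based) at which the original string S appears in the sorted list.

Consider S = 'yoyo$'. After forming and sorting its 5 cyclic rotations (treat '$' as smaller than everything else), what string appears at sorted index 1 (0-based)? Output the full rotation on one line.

All 5 rotations (rotation i = S[i:]+S[:i]):
  rot[0] = yoyo$
  rot[1] = oyo$y
  rot[2] = yo$yo
  rot[3] = o$yoy
  rot[4] = $yoyo
Sorted (with $ < everything):
  sorted[0] = $yoyo
  sorted[1] = o$yoy
  sorted[2] = oyo$y
  sorted[3] = yo$yo
  sorted[4] = yoyo$
sorted[1] = o$yoy

Answer: o$yoy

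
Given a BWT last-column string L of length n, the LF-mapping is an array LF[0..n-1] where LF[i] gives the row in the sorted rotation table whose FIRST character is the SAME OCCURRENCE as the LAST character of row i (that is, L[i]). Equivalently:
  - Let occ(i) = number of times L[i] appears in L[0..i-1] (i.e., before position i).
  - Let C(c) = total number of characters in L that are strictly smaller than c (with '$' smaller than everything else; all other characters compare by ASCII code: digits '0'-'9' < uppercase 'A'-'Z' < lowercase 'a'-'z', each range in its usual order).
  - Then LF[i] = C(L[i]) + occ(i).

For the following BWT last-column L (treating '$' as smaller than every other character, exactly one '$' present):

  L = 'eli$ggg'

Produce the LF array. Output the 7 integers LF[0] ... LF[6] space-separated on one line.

Answer: 1 6 5 0 2 3 4

Derivation:
Char counts: '$':1, 'e':1, 'g':3, 'i':1, 'l':1
C (first-col start): C('$')=0, C('e')=1, C('g')=2, C('i')=5, C('l')=6
L[0]='e': occ=0, LF[0]=C('e')+0=1+0=1
L[1]='l': occ=0, LF[1]=C('l')+0=6+0=6
L[2]='i': occ=0, LF[2]=C('i')+0=5+0=5
L[3]='$': occ=0, LF[3]=C('$')+0=0+0=0
L[4]='g': occ=0, LF[4]=C('g')+0=2+0=2
L[5]='g': occ=1, LF[5]=C('g')+1=2+1=3
L[6]='g': occ=2, LF[6]=C('g')+2=2+2=4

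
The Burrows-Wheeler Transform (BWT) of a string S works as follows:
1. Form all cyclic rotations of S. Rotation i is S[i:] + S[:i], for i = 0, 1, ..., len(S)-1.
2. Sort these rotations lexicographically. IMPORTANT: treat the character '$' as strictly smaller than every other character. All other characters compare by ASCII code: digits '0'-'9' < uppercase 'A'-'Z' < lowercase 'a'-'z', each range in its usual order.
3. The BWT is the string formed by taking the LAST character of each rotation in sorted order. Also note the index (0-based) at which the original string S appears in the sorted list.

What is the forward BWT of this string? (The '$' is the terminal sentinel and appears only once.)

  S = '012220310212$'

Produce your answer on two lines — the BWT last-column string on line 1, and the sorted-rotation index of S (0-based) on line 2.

Answer: 2$12320120210
1

Derivation:
All 13 rotations (rotation i = S[i:]+S[:i]):
  rot[0] = 012220310212$
  rot[1] = 12220310212$0
  rot[2] = 2220310212$01
  rot[3] = 220310212$012
  rot[4] = 20310212$0122
  rot[5] = 0310212$01222
  rot[6] = 310212$012220
  rot[7] = 10212$0122203
  rot[8] = 0212$01222031
  rot[9] = 212$012220310
  rot[10] = 12$0122203102
  rot[11] = 2$01222031021
  rot[12] = $012220310212
Sorted (with $ < everything):
  sorted[0] = $012220310212  (last char: '2')
  sorted[1] = 012220310212$  (last char: '$')
  sorted[2] = 0212$01222031  (last char: '1')
  sorted[3] = 0310212$01222  (last char: '2')
  sorted[4] = 10212$0122203  (last char: '3')
  sorted[5] = 12$0122203102  (last char: '2')
  sorted[6] = 12220310212$0  (last char: '0')
  sorted[7] = 2$01222031021  (last char: '1')
  sorted[8] = 20310212$0122  (last char: '2')
  sorted[9] = 212$012220310  (last char: '0')
  sorted[10] = 220310212$012  (last char: '2')
  sorted[11] = 2220310212$01  (last char: '1')
  sorted[12] = 310212$012220  (last char: '0')
Last column: 2$12320120210
Original string S is at sorted index 1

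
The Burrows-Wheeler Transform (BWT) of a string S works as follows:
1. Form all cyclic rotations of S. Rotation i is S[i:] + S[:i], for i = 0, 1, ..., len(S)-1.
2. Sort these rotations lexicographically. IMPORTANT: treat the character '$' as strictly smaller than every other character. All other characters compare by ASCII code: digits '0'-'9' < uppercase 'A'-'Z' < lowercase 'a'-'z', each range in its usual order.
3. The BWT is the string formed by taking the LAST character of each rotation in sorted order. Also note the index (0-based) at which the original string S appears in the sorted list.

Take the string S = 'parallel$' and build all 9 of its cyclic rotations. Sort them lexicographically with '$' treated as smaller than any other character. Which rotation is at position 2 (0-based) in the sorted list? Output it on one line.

Answer: arallel$p

Derivation:
All 9 rotations (rotation i = S[i:]+S[:i]):
  rot[0] = parallel$
  rot[1] = arallel$p
  rot[2] = rallel$pa
  rot[3] = allel$par
  rot[4] = llel$para
  rot[5] = lel$paral
  rot[6] = el$parall
  rot[7] = l$paralle
  rot[8] = $parallel
Sorted (with $ < everything):
  sorted[0] = $parallel
  sorted[1] = allel$par
  sorted[2] = arallel$p
  sorted[3] = el$parall
  sorted[4] = l$paralle
  sorted[5] = lel$paral
  sorted[6] = llel$para
  sorted[7] = parallel$
  sorted[8] = rallel$pa
sorted[2] = arallel$p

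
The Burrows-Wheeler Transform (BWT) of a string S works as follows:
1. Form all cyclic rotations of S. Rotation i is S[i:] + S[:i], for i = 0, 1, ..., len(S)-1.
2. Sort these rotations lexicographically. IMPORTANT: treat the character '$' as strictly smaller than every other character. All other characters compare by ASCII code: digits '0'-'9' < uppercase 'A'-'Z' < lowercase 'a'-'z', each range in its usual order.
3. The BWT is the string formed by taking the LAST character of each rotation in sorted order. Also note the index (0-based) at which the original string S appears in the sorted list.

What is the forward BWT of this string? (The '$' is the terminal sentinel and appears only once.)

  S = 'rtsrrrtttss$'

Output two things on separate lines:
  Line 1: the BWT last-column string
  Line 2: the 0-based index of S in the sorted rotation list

All 12 rotations (rotation i = S[i:]+S[:i]):
  rot[0] = rtsrrrtttss$
  rot[1] = tsrrrtttss$r
  rot[2] = srrrtttss$rt
  rot[3] = rrrtttss$rts
  rot[4] = rrtttss$rtsr
  rot[5] = rtttss$rtsrr
  rot[6] = tttss$rtsrrr
  rot[7] = ttss$rtsrrrt
  rot[8] = tss$rtsrrrtt
  rot[9] = ss$rtsrrrttt
  rot[10] = s$rtsrrrttts
  rot[11] = $rtsrrrtttss
Sorted (with $ < everything):
  sorted[0] = $rtsrrrtttss  (last char: 's')
  sorted[1] = rrrtttss$rts  (last char: 's')
  sorted[2] = rrtttss$rtsr  (last char: 'r')
  sorted[3] = rtsrrrtttss$  (last char: '$')
  sorted[4] = rtttss$rtsrr  (last char: 'r')
  sorted[5] = s$rtsrrrttts  (last char: 's')
  sorted[6] = srrrtttss$rt  (last char: 't')
  sorted[7] = ss$rtsrrrttt  (last char: 't')
  sorted[8] = tsrrrtttss$r  (last char: 'r')
  sorted[9] = tss$rtsrrrtt  (last char: 't')
  sorted[10] = ttss$rtsrrrt  (last char: 't')
  sorted[11] = tttss$rtsrrr  (last char: 'r')
Last column: ssr$rsttrttr
Original string S is at sorted index 3

Answer: ssr$rsttrttr
3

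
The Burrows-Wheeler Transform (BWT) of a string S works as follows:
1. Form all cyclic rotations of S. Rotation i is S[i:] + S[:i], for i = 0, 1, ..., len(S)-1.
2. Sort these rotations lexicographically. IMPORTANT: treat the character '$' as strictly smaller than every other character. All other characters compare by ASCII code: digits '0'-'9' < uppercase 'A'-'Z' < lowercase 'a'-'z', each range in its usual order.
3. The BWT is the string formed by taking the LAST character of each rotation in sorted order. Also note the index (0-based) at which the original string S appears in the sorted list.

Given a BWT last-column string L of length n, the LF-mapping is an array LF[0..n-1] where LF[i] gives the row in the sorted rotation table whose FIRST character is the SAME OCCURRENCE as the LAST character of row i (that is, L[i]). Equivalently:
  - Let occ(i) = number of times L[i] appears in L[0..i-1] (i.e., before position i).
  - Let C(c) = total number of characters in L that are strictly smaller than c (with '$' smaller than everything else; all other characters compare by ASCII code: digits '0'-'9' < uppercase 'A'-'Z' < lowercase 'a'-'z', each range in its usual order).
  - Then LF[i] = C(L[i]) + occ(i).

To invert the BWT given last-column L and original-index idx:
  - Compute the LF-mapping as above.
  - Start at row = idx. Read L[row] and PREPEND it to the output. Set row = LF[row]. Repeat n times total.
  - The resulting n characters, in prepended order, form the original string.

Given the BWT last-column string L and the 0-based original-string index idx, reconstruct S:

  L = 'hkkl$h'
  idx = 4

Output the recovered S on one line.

Answer: khlkh$

Derivation:
LF mapping: 1 3 4 5 0 2
Walk LF starting at row 4, prepending L[row]:
  step 1: row=4, L[4]='$', prepend. Next row=LF[4]=0
  step 2: row=0, L[0]='h', prepend. Next row=LF[0]=1
  step 3: row=1, L[1]='k', prepend. Next row=LF[1]=3
  step 4: row=3, L[3]='l', prepend. Next row=LF[3]=5
  step 5: row=5, L[5]='h', prepend. Next row=LF[5]=2
  step 6: row=2, L[2]='k', prepend. Next row=LF[2]=4
Reversed output: khlkh$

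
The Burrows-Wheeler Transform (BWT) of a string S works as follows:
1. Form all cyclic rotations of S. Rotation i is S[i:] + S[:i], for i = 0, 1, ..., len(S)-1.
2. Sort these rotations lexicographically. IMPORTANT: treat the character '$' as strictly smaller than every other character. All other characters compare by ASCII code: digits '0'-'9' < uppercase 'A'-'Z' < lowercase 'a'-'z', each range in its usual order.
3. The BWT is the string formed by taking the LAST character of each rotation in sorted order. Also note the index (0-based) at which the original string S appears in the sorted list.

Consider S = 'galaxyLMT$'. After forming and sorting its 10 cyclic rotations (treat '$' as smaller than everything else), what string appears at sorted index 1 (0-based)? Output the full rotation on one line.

Answer: LMT$galaxy

Derivation:
All 10 rotations (rotation i = S[i:]+S[:i]):
  rot[0] = galaxyLMT$
  rot[1] = alaxyLMT$g
  rot[2] = laxyLMT$ga
  rot[3] = axyLMT$gal
  rot[4] = xyLMT$gala
  rot[5] = yLMT$galax
  rot[6] = LMT$galaxy
  rot[7] = MT$galaxyL
  rot[8] = T$galaxyLM
  rot[9] = $galaxyLMT
Sorted (with $ < everything):
  sorted[0] = $galaxyLMT
  sorted[1] = LMT$galaxy
  sorted[2] = MT$galaxyL
  sorted[3] = T$galaxyLM
  sorted[4] = alaxyLMT$g
  sorted[5] = axyLMT$gal
  sorted[6] = galaxyLMT$
  sorted[7] = laxyLMT$ga
  sorted[8] = xyLMT$gala
  sorted[9] = yLMT$galax
sorted[1] = LMT$galaxy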